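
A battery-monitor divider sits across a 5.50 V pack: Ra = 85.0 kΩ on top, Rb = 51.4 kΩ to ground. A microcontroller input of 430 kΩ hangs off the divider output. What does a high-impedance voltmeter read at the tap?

V_out ≈ 1.93 V

The load sits in parallel with Rb: Rb‖R_L = (51.4 × 430) / (51.4 + 430) = 45.91 kΩ.
V_out = 5.50 × 45.91 / (85.0 + 45.91) = 5.50 × 45.91/130.9 = 1.93 V.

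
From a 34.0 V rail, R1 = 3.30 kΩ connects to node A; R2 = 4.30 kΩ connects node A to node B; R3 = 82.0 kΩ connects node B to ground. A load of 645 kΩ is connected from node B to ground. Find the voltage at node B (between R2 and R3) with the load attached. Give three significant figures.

V ≈ 30.8 V

At node B, R3 is in parallel with the load: R3‖R_L = 72.75 kΩ.
Below node A the resistance is R2 + (R3‖R_L) = 77.05 kΩ, so V_A = 34.0 × 77.05/80.35 = 32.60 V.
Then V_B = V_A × (R3‖R_L)/(R2 + R3‖R_L) = 32.60 × 72.75/77.05 = 30.8 V.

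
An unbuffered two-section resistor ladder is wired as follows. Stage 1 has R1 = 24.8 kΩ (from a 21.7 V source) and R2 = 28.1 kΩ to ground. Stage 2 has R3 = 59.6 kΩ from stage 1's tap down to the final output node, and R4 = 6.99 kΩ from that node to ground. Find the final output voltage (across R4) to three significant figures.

Stage 2 presents R3+R4 = 66.59 kΩ as a load on stage 1's tap.
Stage 1's lower leg becomes R2‖(R3+R4) = 19.76 kΩ, so V_mid = 21.7 × 19.76/44.56 = 9.623 V.
Stage 2 is itself unloaded: V_out = V_mid × R4/(R3+R4) = 9.623 × 6.99/66.59 = 1.01 V.

V_out ≈ 1.01 V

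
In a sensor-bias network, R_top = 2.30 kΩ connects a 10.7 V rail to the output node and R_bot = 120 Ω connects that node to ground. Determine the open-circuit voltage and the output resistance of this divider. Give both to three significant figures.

V_th is the open-circuit tap voltage: 10.7 × 120/(2300 + 120) = 0.531 V.
With the supply zeroed, R_top and R_bot appear in parallel from the tap: R_th = R_top‖R_bot = (2300 × 120)/2420 = 114 Ω.

V_th = 0.531 V, R_th = 114 Ω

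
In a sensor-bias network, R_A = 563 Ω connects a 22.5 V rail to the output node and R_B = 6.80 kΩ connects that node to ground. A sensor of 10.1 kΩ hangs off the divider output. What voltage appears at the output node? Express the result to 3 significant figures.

The load sits in parallel with R_B: R_B‖R_L = (6800 × 10100) / (6800 + 10100) = 4064 Ω.
V_out = 22.5 × 4064 / (563 + 4064) = 22.5 × 4064/4627 = 19.8 V.

V_out ≈ 19.8 V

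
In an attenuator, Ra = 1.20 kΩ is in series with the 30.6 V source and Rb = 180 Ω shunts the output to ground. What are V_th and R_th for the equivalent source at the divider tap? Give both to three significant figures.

V_th = 3.99 V, R_th = 157 Ω

V_th is the open-circuit tap voltage: 30.6 × 180/(1200 + 180) = 3.99 V.
With the supply zeroed, Ra and Rb appear in parallel from the tap: R_th = Ra‖Rb = (1200 × 180)/1380 = 157 Ω.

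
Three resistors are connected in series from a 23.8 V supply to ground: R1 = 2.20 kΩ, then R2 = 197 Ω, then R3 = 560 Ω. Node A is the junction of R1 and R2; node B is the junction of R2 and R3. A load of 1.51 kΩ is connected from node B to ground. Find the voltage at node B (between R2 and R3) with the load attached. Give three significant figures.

At node B, R3 is in parallel with the load: R3‖R_L = 408.5 Ω.
Below node A the resistance is R2 + (R3‖R_L) = 605.5 Ω, so V_A = 23.8 × 605.5/2806 = 5.137 V.
Then V_B = V_A × (R3‖R_L)/(R2 + R3‖R_L) = 5.137 × 408.5/605.5 = 3.47 V.

V ≈ 3.47 V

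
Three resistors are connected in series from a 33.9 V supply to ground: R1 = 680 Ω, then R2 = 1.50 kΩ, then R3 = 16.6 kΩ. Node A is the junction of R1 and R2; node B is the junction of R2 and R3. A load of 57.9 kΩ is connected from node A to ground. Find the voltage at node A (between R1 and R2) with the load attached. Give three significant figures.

V ≈ 32.3 V

Below node A the series string R2+R3 = 18100 Ω sits in parallel with the 57900 Ω load: 13790 Ω.
V_A = 33.9 × 13790/(680 + 13790) = 32.3 V.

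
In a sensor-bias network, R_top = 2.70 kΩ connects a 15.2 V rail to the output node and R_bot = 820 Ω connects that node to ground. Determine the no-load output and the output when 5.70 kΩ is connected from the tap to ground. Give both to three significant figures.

Open-circuit: V = 15.2 × 820/(2700 + 820) = 3.54 V.
With the load, R_bot becomes R_bot‖R_L = 716.9 Ω, so V = 15.2 × 716.9/3417 = 3.19 V.

Unloaded: 3.54 V; loaded: 3.19 V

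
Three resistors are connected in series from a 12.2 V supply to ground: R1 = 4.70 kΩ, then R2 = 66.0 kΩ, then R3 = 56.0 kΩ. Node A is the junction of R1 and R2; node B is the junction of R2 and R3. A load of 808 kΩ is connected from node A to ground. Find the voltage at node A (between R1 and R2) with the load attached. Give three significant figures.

V ≈ 11.7 V

Below node A the series string R2+R3 = 122.0 kΩ sits in parallel with the 808 kΩ load: 106.0 kΩ.
V_A = 12.2 × 106.0/(4.70 + 106.0) = 11.7 V.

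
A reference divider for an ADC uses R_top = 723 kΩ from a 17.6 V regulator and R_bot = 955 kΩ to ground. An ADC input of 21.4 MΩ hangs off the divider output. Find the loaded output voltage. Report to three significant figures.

V_out ≈ 9.83 V

The load sits in parallel with R_bot: R_bot‖R_L = (955 × 21400) / (955 + 21400) = 914.2 kΩ.
V_out = 17.6 × 914.2 / (723 + 914.2) = 17.6 × 914.2/1637 = 9.83 V.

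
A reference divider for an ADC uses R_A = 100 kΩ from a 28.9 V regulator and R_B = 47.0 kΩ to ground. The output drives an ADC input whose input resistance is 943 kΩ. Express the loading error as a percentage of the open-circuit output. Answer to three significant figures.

The divider's output (Thévenin) resistance is R_A‖R_B = 31.97 kΩ.
Fractional drop under load = R_th/(R_th + R_L) = 31.97 / (31.97 + 943) = 0.03279.
So the output falls by 3.28 %.

3.28 %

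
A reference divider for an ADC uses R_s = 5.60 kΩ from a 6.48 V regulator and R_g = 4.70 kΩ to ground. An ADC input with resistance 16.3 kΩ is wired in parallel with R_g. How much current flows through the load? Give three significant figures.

I_L ≈ 0.157 mA

R_g‖R_L = 3.648 kΩ; V_out = 6.48 × 3.648/9.248 = 2.556 V.
I_L = V_out / R_L = 2.556 / 16.3 kΩ = 0.157 mA.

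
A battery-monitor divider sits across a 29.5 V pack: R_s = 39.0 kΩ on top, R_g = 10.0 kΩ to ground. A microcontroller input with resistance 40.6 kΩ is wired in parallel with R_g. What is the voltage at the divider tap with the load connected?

V_out ≈ 5.03 V

The load sits in parallel with R_g: R_g‖R_L = (10.0 × 40.6) / (10.0 + 40.6) = 8.024 kΩ.
V_out = 29.5 × 8.024 / (39.0 + 8.024) = 29.5 × 8.024/47.02 = 5.03 V.
(Unloaded it would have been 6.02 V.)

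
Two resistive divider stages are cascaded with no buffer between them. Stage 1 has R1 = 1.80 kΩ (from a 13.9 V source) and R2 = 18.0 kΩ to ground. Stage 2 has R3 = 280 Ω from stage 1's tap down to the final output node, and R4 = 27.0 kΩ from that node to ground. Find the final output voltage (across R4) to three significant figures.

Stage 2 presents R3+R4 = 27280 Ω as a load on stage 1's tap.
Stage 1's lower leg becomes R2‖(R3+R4) = 10840 Ω, so V_mid = 13.9 × 10840/12640 = 11.92 V.
Stage 2 is itself unloaded: V_out = V_mid × R4/(R3+R4) = 11.92 × 27000/27280 = 11.8 V.

V_out ≈ 11.8 V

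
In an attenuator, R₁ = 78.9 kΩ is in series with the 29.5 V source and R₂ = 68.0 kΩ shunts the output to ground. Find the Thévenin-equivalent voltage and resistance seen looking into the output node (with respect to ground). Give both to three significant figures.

V_th is the open-circuit tap voltage: 29.5 × 68.0/(78.9 + 68.0) = 13.7 V.
With the supply zeroed, R₁ and R₂ appear in parallel from the tap: R_th = R₁‖R₂ = (78.9 × 68.0)/146.9 = 36.5 kΩ.

V_th = 13.7 V, R_th = 36.5 kΩ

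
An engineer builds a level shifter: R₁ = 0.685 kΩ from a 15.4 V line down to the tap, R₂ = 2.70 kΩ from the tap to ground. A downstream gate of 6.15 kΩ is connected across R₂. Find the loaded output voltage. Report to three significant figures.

The load sits in parallel with R₂: R₂‖R_L = (2700 × 6150) / (2700 + 6150) = 1876 Ω.
V_out = 15.4 × 1876 / (685 + 1876) = 15.4 × 1876/2561 = 11.3 V.

V_out ≈ 11.3 V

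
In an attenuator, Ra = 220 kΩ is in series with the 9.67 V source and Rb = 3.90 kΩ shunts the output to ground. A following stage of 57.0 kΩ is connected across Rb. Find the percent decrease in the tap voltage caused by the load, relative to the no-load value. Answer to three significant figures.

The divider's output (Thévenin) resistance is Ra‖Rb = 3.832 kΩ.
Fractional drop under load = R_th/(R_th + R_L) = 3.832 / (3.832 + 57.0) = 0.06299.
So the output falls by 6.30 %.

6.30 %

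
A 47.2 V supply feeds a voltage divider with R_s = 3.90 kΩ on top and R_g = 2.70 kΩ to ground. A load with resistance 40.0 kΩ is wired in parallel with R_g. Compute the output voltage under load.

The load sits in parallel with R_g: R_g‖R_L = (2.70 × 40.0) / (2.70 + 40.0) = 2.529 kΩ.
V_out = 47.2 × 2.529 / (3.90 + 2.529) = 47.2 × 2.529/6.429 = 18.6 V.

V_out ≈ 18.6 V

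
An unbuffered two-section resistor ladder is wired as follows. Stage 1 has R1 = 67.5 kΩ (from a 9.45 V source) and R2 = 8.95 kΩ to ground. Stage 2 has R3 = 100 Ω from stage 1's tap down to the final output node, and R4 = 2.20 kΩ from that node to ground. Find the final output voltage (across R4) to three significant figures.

Stage 2 presents R3+R4 = 2300 Ω as a load on stage 1's tap.
Stage 1's lower leg becomes R2‖(R3+R4) = 1830 Ω, so V_mid = 9.45 × 1830/69330 = 0.2494 V.
Stage 2 is itself unloaded: V_out = V_mid × R4/(R3+R4) = 0.2494 × 2200/2300 = 0.239 V.

V_out ≈ 0.239 V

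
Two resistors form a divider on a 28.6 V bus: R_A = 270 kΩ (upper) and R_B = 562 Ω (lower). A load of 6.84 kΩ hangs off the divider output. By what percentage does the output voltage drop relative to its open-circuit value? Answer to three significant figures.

The divider's output (Thévenin) resistance is R_A‖R_B = 560.8 Ω.
Fractional drop under load = R_th/(R_th + R_L) = 560.8 / (560.8 + 6840) = 0.07578.
So the output falls by 7.58 %.

7.58 %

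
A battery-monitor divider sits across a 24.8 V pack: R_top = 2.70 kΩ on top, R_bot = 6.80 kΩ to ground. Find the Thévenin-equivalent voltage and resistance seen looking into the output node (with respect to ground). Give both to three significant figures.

V_th = 17.8 V, R_th = 1.93 kΩ

V_th is the open-circuit tap voltage: 24.8 × 6.80/(2.70 + 6.80) = 17.8 V.
With the supply zeroed, R_top and R_bot appear in parallel from the tap: R_th = R_top‖R_bot = (2.70 × 6.80)/9.500 = 1.93 kΩ.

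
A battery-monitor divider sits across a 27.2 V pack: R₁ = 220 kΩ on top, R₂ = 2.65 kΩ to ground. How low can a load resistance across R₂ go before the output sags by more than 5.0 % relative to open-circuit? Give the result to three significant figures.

Output resistance R_th = R₁‖R₂ = (220 × 2.65)/222.7 = 2.618 kΩ.
The fractional drop is R_th/(R_th + R_L); requiring this ≤ 0.0500 gives R_L ≥ R_th(1/0.0500 − 1) = 2.618 × 19.00 = 49.8 kΩ.

R_L(min) ≈ 49.8 kΩ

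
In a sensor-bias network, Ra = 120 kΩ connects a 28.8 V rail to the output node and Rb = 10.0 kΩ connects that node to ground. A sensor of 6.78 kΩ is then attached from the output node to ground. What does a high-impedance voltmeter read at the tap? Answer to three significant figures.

The load sits in parallel with Rb: Rb‖R_L = (10.0 × 6.78) / (10.0 + 6.78) = 4.041 kΩ.
V_out = 28.8 × 4.041 / (120 + 4.041) = 28.8 × 4.041/124.0 = 0.938 V.

V_out ≈ 0.938 V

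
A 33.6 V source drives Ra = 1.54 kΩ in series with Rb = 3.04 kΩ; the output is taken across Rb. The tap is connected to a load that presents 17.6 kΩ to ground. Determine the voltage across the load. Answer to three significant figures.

The load sits in parallel with Rb: Rb‖R_L = (3.04 × 17.6) / (3.04 + 17.6) = 2.592 kΩ.
V_out = 33.6 × 2.592 / (1.54 + 2.592) = 33.6 × 2.592/4.132 = 21.1 V.

V_out ≈ 21.1 V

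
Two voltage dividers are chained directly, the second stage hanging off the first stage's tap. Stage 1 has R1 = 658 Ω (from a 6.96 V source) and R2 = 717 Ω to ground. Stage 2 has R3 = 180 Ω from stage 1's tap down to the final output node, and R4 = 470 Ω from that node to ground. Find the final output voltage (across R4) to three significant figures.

V_out ≈ 1.72 V

Stage 2 presents R3+R4 = 650.0 Ω as a load on stage 1's tap.
Stage 1's lower leg becomes R2‖(R3+R4) = 340.9 Ω, so V_mid = 6.96 × 340.9/998.9 = 2.375 V.
Stage 2 is itself unloaded: V_out = V_mid × R4/(R3+R4) = 2.375 × 470/650.0 = 1.72 V.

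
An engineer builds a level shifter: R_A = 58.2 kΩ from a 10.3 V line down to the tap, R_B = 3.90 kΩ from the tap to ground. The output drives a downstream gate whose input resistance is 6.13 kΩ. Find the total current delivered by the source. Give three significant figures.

R_B‖R_L = 2.384 kΩ, so the source sees R_A + R_B‖R_L = 60.58 kΩ.
I = 10.3 V / 60.58 kΩ = 0.170 mA.

I ≈ 0.170 mA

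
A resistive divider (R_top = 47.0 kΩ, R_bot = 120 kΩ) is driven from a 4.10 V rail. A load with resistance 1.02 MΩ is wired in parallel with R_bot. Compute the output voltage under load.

V_out ≈ 2.85 V

The load sits in parallel with R_bot: R_bot‖R_L = (120 × 1020) / (120 + 1020) = 107.4 kΩ.
V_out = 4.10 × 107.4 / (47.0 + 107.4) = 4.10 × 107.4/154.4 = 2.85 V.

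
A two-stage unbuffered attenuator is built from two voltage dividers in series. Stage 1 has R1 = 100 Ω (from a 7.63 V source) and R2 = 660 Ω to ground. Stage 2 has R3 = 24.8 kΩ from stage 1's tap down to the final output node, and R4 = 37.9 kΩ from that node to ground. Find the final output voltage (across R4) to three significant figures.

V_out ≈ 4.00 V

Stage 2 presents R3+R4 = 62700 Ω as a load on stage 1's tap.
Stage 1's lower leg becomes R2‖(R3+R4) = 653.1 Ω, so V_mid = 7.63 × 653.1/753.1 = 6.617 V.
Stage 2 is itself unloaded: V_out = V_mid × R4/(R3+R4) = 6.617 × 37900/62700 = 4.00 V.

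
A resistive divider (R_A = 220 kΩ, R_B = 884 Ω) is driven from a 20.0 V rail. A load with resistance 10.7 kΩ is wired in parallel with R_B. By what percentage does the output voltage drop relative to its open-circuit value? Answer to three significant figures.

7.60 %

The divider's output (Thévenin) resistance is R_A‖R_B = 880.5 Ω.
Fractional drop under load = R_th/(R_th + R_L) = 880.5 / (880.5 + 10700) = 0.07603.
So the output falls by 7.60 %.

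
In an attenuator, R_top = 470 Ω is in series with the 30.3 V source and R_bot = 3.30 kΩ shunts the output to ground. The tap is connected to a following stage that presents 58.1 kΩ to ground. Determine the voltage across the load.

V_out ≈ 26.3 V

The load sits in parallel with R_bot: R_bot‖R_L = (3300 × 58100) / (3300 + 58100) = 3123 Ω.
V_out = 30.3 × 3123 / (470 + 3123) = 30.3 × 3123/3593 = 26.3 V.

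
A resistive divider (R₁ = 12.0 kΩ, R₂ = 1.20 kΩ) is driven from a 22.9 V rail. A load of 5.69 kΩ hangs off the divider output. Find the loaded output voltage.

The load sits in parallel with R₂: R₂‖R_L = (1.20 × 5.69) / (1.20 + 5.69) = 0.9910 kΩ.
V_out = 22.9 × 0.9910 / (12.0 + 0.9910) = 22.9 × 0.9910/12.99 = 1.75 V.

V_out ≈ 1.75 V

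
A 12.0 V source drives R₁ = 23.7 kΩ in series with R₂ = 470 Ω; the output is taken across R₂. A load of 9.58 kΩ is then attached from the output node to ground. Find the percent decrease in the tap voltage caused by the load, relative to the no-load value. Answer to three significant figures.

The divider's output (Thévenin) resistance is R₁‖R₂ = 460.9 Ω.
Fractional drop under load = R_th/(R_th + R_L) = 460.9 / (460.9 + 9580) = 0.04590.
So the output falls by 4.59 %.

4.59 %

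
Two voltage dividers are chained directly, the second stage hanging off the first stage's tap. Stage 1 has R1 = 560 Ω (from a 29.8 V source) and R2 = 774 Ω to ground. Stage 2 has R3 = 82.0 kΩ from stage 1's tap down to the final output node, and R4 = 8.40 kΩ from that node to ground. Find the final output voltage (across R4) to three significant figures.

V_out ≈ 1.60 V

Stage 2 presents R3+R4 = 90400 Ω as a load on stage 1's tap.
Stage 1's lower leg becomes R2‖(R3+R4) = 767.4 Ω, so V_mid = 29.8 × 767.4/1327 = 17.23 V.
Stage 2 is itself unloaded: V_out = V_mid × R4/(R3+R4) = 17.23 × 8400/90400 = 1.60 V.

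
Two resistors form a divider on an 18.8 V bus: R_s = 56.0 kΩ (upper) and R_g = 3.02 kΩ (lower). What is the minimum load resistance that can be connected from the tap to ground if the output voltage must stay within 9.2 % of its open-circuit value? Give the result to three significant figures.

R_L(min) ≈ 28.3 kΩ

Output resistance R_th = R_s‖R_g = (56.0 × 3.02)/59.02 = 2.865 kΩ.
The fractional drop is R_th/(R_th + R_L); requiring this ≤ 0.0920 gives R_L ≥ R_th(1/0.0920 − 1) = 2.865 × 9.870 = 28.3 kΩ.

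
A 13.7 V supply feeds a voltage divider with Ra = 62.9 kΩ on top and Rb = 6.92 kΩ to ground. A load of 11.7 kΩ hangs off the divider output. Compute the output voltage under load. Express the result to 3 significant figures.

The load sits in parallel with Rb: Rb‖R_L = (6.92 × 11.7) / (6.92 + 11.7) = 4.348 kΩ.
V_out = 13.7 × 4.348 / (62.9 + 4.348) = 13.7 × 4.348/67.25 = 0.886 V.

V_out ≈ 0.886 V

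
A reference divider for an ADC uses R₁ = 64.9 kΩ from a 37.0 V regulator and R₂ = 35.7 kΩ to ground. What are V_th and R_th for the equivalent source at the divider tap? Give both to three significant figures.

V_th is the open-circuit tap voltage: 37.0 × 35.7/(64.9 + 35.7) = 13.1 V.
With the supply zeroed, R₁ and R₂ appear in parallel from the tap: R_th = R₁‖R₂ = (64.9 × 35.7)/100.6 = 23.0 kΩ.

V_th = 13.1 V, R_th = 23.0 kΩ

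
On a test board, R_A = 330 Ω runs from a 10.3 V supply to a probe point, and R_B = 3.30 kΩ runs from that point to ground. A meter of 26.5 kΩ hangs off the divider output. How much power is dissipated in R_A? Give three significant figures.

P ≈ 3.29 mW

Total resistance from the source is R_A + (R_B‖R_L) = 3265 Ω, so I = 10.3/3265 Ω = 3.155 mA.
P = I²·R_A = (3.155 mA)² × 330 Ω = 3.29 mW.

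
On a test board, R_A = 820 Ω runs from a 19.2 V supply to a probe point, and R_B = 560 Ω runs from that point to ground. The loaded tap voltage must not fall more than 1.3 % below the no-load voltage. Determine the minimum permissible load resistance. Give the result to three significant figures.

R_L(min) ≈ 25.3 kΩ

Output resistance R_th = R_A‖R_B = (820 × 560)/1380 = 332.8 Ω.
The fractional drop is R_th/(R_th + R_L); requiring this ≤ 0.0130 gives R_L ≥ R_th(1/0.0130 − 1) = 332.8 × 75.92 = 25.3 kΩ.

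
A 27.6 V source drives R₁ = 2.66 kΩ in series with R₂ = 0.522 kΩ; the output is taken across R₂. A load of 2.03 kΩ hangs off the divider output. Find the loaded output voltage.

The load sits in parallel with R₂: R₂‖R_L = (522 × 2030) / (522 + 2030) = 415.2 Ω.
V_out = 27.6 × 415.2 / (2660 + 415.2) = 27.6 × 415.2/3075 = 3.73 V.

V_out ≈ 3.73 V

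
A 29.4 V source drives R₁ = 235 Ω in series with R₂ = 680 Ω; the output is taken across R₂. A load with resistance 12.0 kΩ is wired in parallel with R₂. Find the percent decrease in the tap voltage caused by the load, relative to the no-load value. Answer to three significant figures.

The divider's output (Thévenin) resistance is R₁‖R₂ = 174.6 Ω.
Fractional drop under load = R_th/(R_th + R_L) = 174.6 / (174.6 + 12000) = 0.01434.
So the output falls by 1.43 %.

1.43 %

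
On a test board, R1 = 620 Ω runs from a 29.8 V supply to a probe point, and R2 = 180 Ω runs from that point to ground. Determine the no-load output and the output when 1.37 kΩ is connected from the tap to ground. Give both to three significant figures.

Open-circuit: V = 29.8 × 180/(620 + 180) = 6.71 V.
With the load, R2 becomes R2‖R_L = 159.1 Ω, so V = 29.8 × 159.1/779.1 = 6.09 V.

Unloaded: 6.71 V; loaded: 6.09 V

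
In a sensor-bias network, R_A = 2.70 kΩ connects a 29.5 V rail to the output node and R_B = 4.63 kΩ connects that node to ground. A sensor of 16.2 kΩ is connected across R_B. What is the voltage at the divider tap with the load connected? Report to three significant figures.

The load sits in parallel with R_B: R_B‖R_L = (4.63 × 16.2) / (4.63 + 16.2) = 3.601 kΩ.
V_out = 29.5 × 3.601 / (2.70 + 3.601) = 29.5 × 3.601/6.301 = 16.9 V.
(Unloaded it would have been 18.6 V.)

V_out ≈ 16.9 V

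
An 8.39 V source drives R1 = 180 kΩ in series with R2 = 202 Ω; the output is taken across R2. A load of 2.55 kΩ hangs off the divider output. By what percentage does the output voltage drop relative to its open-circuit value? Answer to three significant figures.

7.33 %

The divider's output (Thévenin) resistance is R1‖R2 = 201.8 Ω.
Fractional drop under load = R_th/(R_th + R_L) = 201.8 / (201.8 + 2550) = 0.07332.
So the output falls by 7.33 %.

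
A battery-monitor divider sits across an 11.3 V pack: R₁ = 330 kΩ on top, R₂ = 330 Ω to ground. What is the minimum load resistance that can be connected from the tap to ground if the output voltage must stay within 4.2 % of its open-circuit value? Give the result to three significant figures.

R_L(min) ≈ 7.52 kΩ

Output resistance R_th = R₁‖R₂ = (330000 × 330)/330300 = 329.7 Ω.
The fractional drop is R_th/(R_th + R_L); requiring this ≤ 0.0420 gives R_L ≥ R_th(1/0.0420 − 1) = 329.7 × 22.81 = 7.52 kΩ.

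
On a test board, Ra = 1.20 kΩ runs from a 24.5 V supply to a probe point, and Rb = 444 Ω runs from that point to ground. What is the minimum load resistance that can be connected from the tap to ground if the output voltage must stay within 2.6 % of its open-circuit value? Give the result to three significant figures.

Output resistance R_th = Ra‖Rb = (1200 × 444)/1644 = 324.1 Ω.
The fractional drop is R_th/(R_th + R_L); requiring this ≤ 0.0260 gives R_L ≥ R_th(1/0.0260 − 1) = 324.1 × 37.46 = 12.1 kΩ.

R_L(min) ≈ 12.1 kΩ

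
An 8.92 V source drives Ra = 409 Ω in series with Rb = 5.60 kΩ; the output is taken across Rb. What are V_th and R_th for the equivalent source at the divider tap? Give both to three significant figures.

V_th = 8.31 V, R_th = 381 Ω

V_th is the open-circuit tap voltage: 8.92 × 5600/(409 + 5600) = 8.31 V.
With the supply zeroed, Ra and Rb appear in parallel from the tap: R_th = Ra‖Rb = (409 × 5600)/6009 = 381 Ω.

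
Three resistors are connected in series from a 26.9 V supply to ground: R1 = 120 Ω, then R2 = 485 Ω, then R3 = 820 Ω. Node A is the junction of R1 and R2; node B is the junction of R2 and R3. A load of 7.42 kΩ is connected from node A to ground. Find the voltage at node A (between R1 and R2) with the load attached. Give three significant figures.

Below node A the series string R2+R3 = 1305 Ω sits in parallel with the 7420 Ω load: 1110 Ω.
V_A = 26.9 × 1110/(120 + 1110) = 24.3 V.

V ≈ 24.3 V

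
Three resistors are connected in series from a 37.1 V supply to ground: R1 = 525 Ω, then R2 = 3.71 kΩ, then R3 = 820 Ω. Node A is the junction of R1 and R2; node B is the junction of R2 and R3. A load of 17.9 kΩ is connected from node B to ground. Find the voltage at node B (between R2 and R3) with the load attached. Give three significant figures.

At node B, R3 is in parallel with the load: R3‖R_L = 784.1 Ω.
Below node A the resistance is R2 + (R3‖R_L) = 4494 Ω, so V_A = 37.1 × 4494/5019 = 33.22 V.
Then V_B = V_A × (R3‖R_L)/(R2 + R3‖R_L) = 33.22 × 784.1/4494 = 5.80 V.

V ≈ 5.80 V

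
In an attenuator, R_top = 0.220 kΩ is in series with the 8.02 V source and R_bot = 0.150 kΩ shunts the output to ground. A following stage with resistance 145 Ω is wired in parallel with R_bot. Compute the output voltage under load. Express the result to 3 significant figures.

The load sits in parallel with R_bot: R_bot‖R_L = (150 × 145) / (150 + 145) = 73.73 Ω.
V_out = 8.02 × 73.73 / (220 + 73.73) = 8.02 × 73.73/293.7 = 2.01 V.

V_out ≈ 2.01 V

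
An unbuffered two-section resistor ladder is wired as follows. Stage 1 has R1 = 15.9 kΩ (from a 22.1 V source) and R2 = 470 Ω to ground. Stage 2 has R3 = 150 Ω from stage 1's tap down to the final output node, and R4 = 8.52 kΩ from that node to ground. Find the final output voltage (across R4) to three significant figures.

Stage 2 presents R3+R4 = 8670 Ω as a load on stage 1's tap.
Stage 1's lower leg becomes R2‖(R3+R4) = 445.8 Ω, so V_mid = 22.1 × 445.8/16350 = 0.6028 V.
Stage 2 is itself unloaded: V_out = V_mid × R4/(R3+R4) = 0.6028 × 8520/8670 = 0.592 V.

V_out ≈ 0.592 V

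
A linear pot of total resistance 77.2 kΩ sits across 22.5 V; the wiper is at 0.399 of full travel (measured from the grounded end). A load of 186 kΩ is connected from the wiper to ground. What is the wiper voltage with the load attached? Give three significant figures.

V ≈ 8.16 V

The wiper splits the pot into (1−α)R = 46.40 kΩ above and αR = 30.80 kΩ below.
Lower section ‖ load = 26.43 kΩ.
V_wiper = 22.5 × 26.43/(46.40 + 26.43) = 8.16 V.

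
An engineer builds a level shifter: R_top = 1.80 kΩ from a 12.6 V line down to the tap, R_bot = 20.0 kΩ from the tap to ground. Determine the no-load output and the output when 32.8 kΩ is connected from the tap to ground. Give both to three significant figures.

Unloaded: 11.6 V; loaded: 11.0 V

Open-circuit: V = 12.6 × 20.0/(1.80 + 20.0) = 11.6 V.
With the load, R_bot becomes R_bot‖R_L = 12.42 kΩ, so V = 12.6 × 12.42/14.22 = 11.0 V.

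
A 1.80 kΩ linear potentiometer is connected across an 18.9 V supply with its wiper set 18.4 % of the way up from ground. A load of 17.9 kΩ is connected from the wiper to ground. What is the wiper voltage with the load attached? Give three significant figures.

V ≈ 3.43 V

The wiper splits the pot into (1−α)R = 1469 Ω above and αR = 331.2 Ω below.
Lower section ‖ load = 325.2 Ω.
V_wiper = 18.9 × 325.2/(1469 + 325.2) = 3.43 V.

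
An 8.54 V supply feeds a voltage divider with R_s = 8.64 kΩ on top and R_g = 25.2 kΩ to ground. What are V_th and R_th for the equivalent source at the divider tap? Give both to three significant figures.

V_th is the open-circuit tap voltage: 8.54 × 25.2/(8.64 + 25.2) = 6.36 V.
With the supply zeroed, R_s and R_g appear in parallel from the tap: R_th = R_s‖R_g = (8.64 × 25.2)/33.84 = 6.43 kΩ.

V_th = 6.36 V, R_th = 6.43 kΩ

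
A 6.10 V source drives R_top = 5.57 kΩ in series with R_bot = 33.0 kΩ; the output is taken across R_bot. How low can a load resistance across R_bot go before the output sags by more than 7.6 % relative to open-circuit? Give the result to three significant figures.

R_L(min) ≈ 57.9 kΩ

Output resistance R_th = R_top‖R_bot = (5.57 × 33.0)/38.57 = 4.766 kΩ.
The fractional drop is R_th/(R_th + R_L); requiring this ≤ 0.0760 gives R_L ≥ R_th(1/0.0760 − 1) = 4.766 × 12.16 = 57.9 kΩ.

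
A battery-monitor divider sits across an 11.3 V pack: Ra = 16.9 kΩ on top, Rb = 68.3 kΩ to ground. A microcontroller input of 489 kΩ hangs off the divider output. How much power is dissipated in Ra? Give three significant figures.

Total resistance from the source is Ra + (Rb‖R_L) = 76.83 kΩ, so I = 11.3/76.83 kΩ = 0.1471 mA.
P = I²·Ra = (0.1471 mA)² × 16.9 kΩ = 0.366 mW.

P ≈ 0.366 mW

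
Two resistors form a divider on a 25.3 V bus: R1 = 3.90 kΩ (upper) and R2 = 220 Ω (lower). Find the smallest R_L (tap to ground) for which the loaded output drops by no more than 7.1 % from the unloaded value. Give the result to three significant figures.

R_L(min) ≈ 2.72 kΩ

Output resistance R_th = R1‖R2 = (3900 × 220)/4120 = 208.3 Ω.
The fractional drop is R_th/(R_th + R_L); requiring this ≤ 0.0710 gives R_L ≥ R_th(1/0.0710 − 1) = 208.3 × 13.08 = 2.72 kΩ.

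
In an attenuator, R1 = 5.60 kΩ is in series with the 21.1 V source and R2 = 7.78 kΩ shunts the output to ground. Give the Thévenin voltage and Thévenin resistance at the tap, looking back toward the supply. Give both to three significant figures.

V_th = 12.3 V, R_th = 3.26 kΩ

V_th is the open-circuit tap voltage: 21.1 × 7.78/(5.60 + 7.78) = 12.3 V.
With the supply zeroed, R1 and R2 appear in parallel from the tap: R_th = R1‖R2 = (5.60 × 7.78)/13.38 = 3.26 kΩ.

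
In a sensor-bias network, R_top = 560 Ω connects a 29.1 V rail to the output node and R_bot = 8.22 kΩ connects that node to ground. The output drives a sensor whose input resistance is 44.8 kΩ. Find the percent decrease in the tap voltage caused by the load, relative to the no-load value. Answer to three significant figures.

The divider's output (Thévenin) resistance is R_top‖R_bot = 524.3 Ω.
Fractional drop under load = R_th/(R_th + R_L) = 524.3 / (524.3 + 44800) = 0.01157.
So the output falls by 1.16 %.

1.16 %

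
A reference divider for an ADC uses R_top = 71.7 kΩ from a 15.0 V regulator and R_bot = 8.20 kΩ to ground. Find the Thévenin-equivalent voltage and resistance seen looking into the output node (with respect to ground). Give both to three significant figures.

V_th = 1.54 V, R_th = 7.36 kΩ

V_th is the open-circuit tap voltage: 15.0 × 8.20/(71.7 + 8.20) = 1.54 V.
With the supply zeroed, R_top and R_bot appear in parallel from the tap: R_th = R_top‖R_bot = (71.7 × 8.20)/79.90 = 7.36 kΩ.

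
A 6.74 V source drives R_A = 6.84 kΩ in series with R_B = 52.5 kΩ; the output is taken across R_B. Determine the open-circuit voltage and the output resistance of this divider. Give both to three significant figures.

V_th = 5.96 V, R_th = 6.05 kΩ

V_th is the open-circuit tap voltage: 6.74 × 52.5/(6.84 + 52.5) = 5.96 V.
With the supply zeroed, R_A and R_B appear in parallel from the tap: R_th = R_A‖R_B = (6.84 × 52.5)/59.34 = 6.05 kΩ.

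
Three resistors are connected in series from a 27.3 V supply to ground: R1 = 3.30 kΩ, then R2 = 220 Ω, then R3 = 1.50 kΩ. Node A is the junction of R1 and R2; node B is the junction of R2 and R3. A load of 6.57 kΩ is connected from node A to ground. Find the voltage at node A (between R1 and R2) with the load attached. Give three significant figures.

Below node A the series string R2+R3 = 1720 Ω sits in parallel with the 6570 Ω load: 1363 Ω.
V_A = 27.3 × 1363/(3300 + 1363) = 7.98 V.

V ≈ 7.98 V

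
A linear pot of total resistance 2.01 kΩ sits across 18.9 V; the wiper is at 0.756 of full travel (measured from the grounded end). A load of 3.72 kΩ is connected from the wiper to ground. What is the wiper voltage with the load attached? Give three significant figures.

V ≈ 13.0 V

The wiper splits the pot into (1−α)R = 490.4 Ω above and αR = 1520 Ω below.
Lower section ‖ load = 1079 Ω.
V_wiper = 18.9 × 1079/(490.4 + 1079) = 13.0 V.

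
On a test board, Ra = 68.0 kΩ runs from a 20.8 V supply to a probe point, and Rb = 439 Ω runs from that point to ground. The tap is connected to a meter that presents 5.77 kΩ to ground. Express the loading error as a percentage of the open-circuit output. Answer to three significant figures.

The divider's output (Thévenin) resistance is Ra‖Rb = 436.2 Ω.
Fractional drop under load = R_th/(R_th + R_L) = 436.2 / (436.2 + 5770) = 0.07028.
So the output falls by 7.03 %.

7.03 %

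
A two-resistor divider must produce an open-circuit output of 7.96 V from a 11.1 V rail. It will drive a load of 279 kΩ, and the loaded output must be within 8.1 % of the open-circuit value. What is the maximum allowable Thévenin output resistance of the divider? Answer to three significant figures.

R_th ≤ 24.6 kΩ

Loading drop = R_th/(R_th + R_L) ≤ 0.0810, so R_th ≤ R_L · ε/(1−ε) = 279 kΩ × 0.0810/0.9190 = 24.6 kΩ.
(Any R1, R2 with R2/(R1+R2) = 0.717 and R1‖R2 ≤ 24.6 kΩ will meet the spec.)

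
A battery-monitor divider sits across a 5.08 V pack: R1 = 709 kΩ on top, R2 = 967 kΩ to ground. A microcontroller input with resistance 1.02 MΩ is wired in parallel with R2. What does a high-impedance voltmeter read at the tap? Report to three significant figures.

The load sits in parallel with R2: R2‖R_L = (967 × 1020) / (967 + 1020) = 496.4 kΩ.
V_out = 5.08 × 496.4 / (709 + 496.4) = 5.08 × 496.4/1205 = 2.09 V.
(Unloaded it would have been 2.93 V.)

V_out ≈ 2.09 V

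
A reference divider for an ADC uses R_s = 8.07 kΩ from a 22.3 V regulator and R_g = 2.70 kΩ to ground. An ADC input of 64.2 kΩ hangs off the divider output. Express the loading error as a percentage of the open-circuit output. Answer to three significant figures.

3.06 %

The divider's output (Thévenin) resistance is R_s‖R_g = 2.023 kΩ.
Fractional drop under load = R_th/(R_th + R_L) = 2.023 / (2.023 + 64.2) = 0.03055.
So the output falls by 3.06 %.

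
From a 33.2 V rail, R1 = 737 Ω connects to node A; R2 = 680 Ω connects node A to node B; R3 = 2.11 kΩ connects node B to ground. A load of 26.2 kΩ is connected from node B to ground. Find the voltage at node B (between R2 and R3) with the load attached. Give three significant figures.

V ≈ 19.2 V

At node B, R3 is in parallel with the load: R3‖R_L = 1953 Ω.
Below node A the resistance is R2 + (R3‖R_L) = 2633 Ω, so V_A = 33.2 × 2633/3370 = 25.94 V.
Then V_B = V_A × (R3‖R_L)/(R2 + R3‖R_L) = 25.94 × 1953/2633 = 19.2 V.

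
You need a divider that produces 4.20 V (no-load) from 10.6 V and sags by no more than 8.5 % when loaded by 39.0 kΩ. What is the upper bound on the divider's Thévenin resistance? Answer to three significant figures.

R_th ≤ 3.62 kΩ

Loading drop = R_th/(R_th + R_L) ≤ 0.0850, so R_th ≤ R_L · ε/(1−ε) = 39.0 kΩ × 0.0850/0.9150 = 3.62 kΩ.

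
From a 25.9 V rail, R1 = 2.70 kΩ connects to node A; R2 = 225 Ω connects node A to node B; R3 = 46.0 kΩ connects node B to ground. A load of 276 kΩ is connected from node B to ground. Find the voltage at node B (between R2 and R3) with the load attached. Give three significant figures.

V ≈ 24.1 V

At node B, R3 is in parallel with the load: R3‖R_L = 39430 Ω.
Below node A the resistance is R2 + (R3‖R_L) = 39650 Ω, so V_A = 25.9 × 39650/42350 = 24.25 V.
Then V_B = V_A × (R3‖R_L)/(R2 + R3‖R_L) = 24.25 × 39430/39650 = 24.1 V.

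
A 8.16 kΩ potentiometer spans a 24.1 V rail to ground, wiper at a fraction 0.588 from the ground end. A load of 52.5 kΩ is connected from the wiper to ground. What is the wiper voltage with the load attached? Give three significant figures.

V ≈ 13.7 V

The wiper splits the pot into (1−α)R = 3.362 kΩ above and αR = 4.798 kΩ below.
Lower section ‖ load = 4.396 kΩ.
V_wiper = 24.1 × 4.396/(3.362 + 4.396) = 13.7 V.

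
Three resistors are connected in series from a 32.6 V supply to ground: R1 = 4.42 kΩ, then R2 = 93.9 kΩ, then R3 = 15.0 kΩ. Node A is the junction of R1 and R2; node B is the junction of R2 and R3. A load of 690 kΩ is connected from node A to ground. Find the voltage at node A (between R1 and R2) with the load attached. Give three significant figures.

V ≈ 31.1 V

Below node A the series string R2+R3 = 108.9 kΩ sits in parallel with the 690 kΩ load: 94.06 kΩ.
V_A = 32.6 × 94.06/(4.42 + 94.06) = 31.1 V.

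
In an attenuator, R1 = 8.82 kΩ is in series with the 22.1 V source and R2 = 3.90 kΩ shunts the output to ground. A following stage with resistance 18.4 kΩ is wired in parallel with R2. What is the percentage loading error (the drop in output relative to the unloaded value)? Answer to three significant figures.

12.8 %

The divider's output (Thévenin) resistance is R1‖R2 = 2.704 kΩ.
Fractional drop under load = R_th/(R_th + R_L) = 2.704 / (2.704 + 18.4) = 0.1281.
So the output falls by 12.8 %.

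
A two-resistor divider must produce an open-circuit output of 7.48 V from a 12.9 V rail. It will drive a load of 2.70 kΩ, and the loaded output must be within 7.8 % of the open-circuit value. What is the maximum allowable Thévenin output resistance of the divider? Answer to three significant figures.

R_th ≤ 228 Ω

Loading drop = R_th/(R_th + R_L) ≤ 0.0780, so R_th ≤ R_L · ε/(1−ε) = 2.70 kΩ × 0.0780/0.9220 = 228 Ω.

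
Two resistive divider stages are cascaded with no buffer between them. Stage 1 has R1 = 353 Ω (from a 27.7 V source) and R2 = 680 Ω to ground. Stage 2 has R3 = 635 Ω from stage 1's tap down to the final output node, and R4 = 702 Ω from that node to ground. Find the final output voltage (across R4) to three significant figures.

Stage 2 presents R3+R4 = 1337 Ω as a load on stage 1's tap.
Stage 1's lower leg becomes R2‖(R3+R4) = 450.7 Ω, so V_mid = 27.7 × 450.7/803.7 = 15.53 V.
Stage 2 is itself unloaded: V_out = V_mid × R4/(R3+R4) = 15.53 × 702/1337 = 8.16 V.

V_out ≈ 8.16 V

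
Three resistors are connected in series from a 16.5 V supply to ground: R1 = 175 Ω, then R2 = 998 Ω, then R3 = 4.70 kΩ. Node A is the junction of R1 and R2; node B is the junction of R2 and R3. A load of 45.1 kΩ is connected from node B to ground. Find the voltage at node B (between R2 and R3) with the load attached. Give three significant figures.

V ≈ 12.9 V

At node B, R3 is in parallel with the load: R3‖R_L = 4256 Ω.
Below node A the resistance is R2 + (R3‖R_L) = 5254 Ω, so V_A = 16.5 × 5254/5429 = 15.97 V.
Then V_B = V_A × (R3‖R_L)/(R2 + R3‖R_L) = 15.97 × 4256/5254 = 12.9 V.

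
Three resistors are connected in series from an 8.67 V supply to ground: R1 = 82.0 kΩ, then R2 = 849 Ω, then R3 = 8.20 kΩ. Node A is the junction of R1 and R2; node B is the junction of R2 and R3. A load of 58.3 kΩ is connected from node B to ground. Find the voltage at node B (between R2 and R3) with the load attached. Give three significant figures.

V ≈ 0.692 V

At node B, R3 is in parallel with the load: R3‖R_L = 7189 Ω.
Below node A the resistance is R2 + (R3‖R_L) = 8038 Ω, so V_A = 8.67 × 8038/90040 = 0.7740 V.
Then V_B = V_A × (R3‖R_L)/(R2 + R3‖R_L) = 0.7740 × 7189/8038 = 0.692 V.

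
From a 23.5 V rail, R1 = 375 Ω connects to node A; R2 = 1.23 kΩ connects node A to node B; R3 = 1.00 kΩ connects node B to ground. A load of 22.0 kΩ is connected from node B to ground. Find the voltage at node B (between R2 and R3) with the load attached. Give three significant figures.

V ≈ 8.78 V

At node B, R3 is in parallel with the load: R3‖R_L = 956.5 Ω.
Below node A the resistance is R2 + (R3‖R_L) = 2187 Ω, so V_A = 23.5 × 2187/2562 = 20.06 V.
Then V_B = V_A × (R3‖R_L)/(R2 + R3‖R_L) = 20.06 × 956.5/2187 = 8.78 V.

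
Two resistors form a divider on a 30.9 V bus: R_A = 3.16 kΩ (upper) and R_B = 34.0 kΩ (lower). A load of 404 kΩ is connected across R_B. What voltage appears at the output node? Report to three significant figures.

The load sits in parallel with R_B: R_B‖R_L = (34.0 × 404) / (34.0 + 404) = 31.36 kΩ.
V_out = 30.9 × 31.36 / (3.16 + 31.36) = 30.9 × 31.36/34.52 = 28.1 V.
(Unloaded it would have been 28.3 V.)

V_out ≈ 28.1 V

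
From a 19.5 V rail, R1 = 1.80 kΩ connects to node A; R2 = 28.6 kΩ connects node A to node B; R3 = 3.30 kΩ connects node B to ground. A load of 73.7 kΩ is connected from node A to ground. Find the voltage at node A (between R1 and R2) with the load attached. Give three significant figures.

Below node A the series string R2+R3 = 31.90 kΩ sits in parallel with the 73.7 kΩ load: 22.26 kΩ.
V_A = 19.5 × 22.26/(1.80 + 22.26) = 18.0 V.

V ≈ 18.0 V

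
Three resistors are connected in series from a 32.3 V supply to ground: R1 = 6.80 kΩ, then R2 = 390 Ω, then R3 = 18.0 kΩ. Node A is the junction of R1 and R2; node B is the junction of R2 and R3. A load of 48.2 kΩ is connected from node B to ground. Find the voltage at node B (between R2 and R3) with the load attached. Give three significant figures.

At node B, R3 is in parallel with the load: R3‖R_L = 13110 Ω.
Below node A the resistance is R2 + (R3‖R_L) = 13500 Ω, so V_A = 32.3 × 13500/20300 = 21.48 V.
Then V_B = V_A × (R3‖R_L)/(R2 + R3‖R_L) = 21.48 × 13110/13500 = 20.9 V.

V ≈ 20.9 V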